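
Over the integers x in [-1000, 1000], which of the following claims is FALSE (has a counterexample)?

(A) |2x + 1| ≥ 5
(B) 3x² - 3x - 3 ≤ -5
(A) x = 0: LHS = |2·0 + 1| = |1| = 1; 1 ≥ 5 — FAILS
(B) x = 0: LHS = 3·0² - 3·0 - 3 = -3; -3 ≤ -5 — FAILS

Answer: Both A and B are false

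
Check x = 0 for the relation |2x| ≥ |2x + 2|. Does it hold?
x = 0: LHS = |2·0| = |0| = 0, RHS = |2·0 + 2| = |2| = 2; 0 ≥ 2 — FAILS

The relation fails at x = 0, so x = 0 is a counterexample.

Answer: No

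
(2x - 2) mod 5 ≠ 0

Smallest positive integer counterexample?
Testing positive integers:
x = 1: LHS = (2·1 - 2) mod 5 = 0 mod 5 = 0; 0 ≠ 0 — FAILS  ← smallest positive counterexample

Answer: x = 1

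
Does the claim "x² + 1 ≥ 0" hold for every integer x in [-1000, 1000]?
Over all integers in [-1000, 1000], LHS − RHS is smallest at x = 0, where it equals 1:
x = 0: LHS = 0² + 1 = 1; 1 ≥ 0 — holds
At the ends of the range:
x = -1000: LHS = (-1000)² + 1 = 1000001; 1000001 ≥ 0 — holds
x = 1000: LHS = 1000² + 1 = 1000001; 1000001 ≥ 0 — holds
Hence LHS − RHS is never negative, i.e. LHS ≥ RHS throughout, so the relation holds for every integer in [-1000, 1000].

No counterexample exists.

Answer: True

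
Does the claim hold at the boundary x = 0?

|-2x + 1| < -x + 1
x = 0: LHS = |-2·0 + 1| = |1| = 1, RHS = -0 + 1 = 1; 1 < 1 — FAILS

The relation fails at x = 0, so x = 0 is a counterexample.

Answer: No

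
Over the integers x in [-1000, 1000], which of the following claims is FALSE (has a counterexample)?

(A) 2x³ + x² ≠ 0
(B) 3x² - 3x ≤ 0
(A) x = 0: LHS = 2·0³ + 0² = 0; 0 ≠ 0 — FAILS
(B) x = -1: LHS = 3·(-1)² - 3·(-1) = 6; 6 ≤ 0 — FAILS

Answer: Both A and B are false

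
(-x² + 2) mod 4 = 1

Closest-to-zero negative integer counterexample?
Testing negative integers from -1 downward:
x = -1: LHS = (-(-1)² + 2) mod 4 = 1 mod 4 = 1; 1 = 1 — holds
x = -2: LHS = (-(-2)² + 2) mod 4 = (-2) mod 4 = 2; 2 = 1 — FAILS  ← closest negative counterexample to 0

Answer: x = -2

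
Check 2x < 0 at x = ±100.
x = 100: LHS = 2·100 = 200; 200 < 0 — FAILS
x = -100: LHS = 2·(-100) = -200; -200 < 0 — holds

Answer: Partially: fails for x = 100, holds for x = -100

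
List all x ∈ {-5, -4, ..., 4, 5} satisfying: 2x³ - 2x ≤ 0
Holds for: {-5, -4, -3, -2, -1, 0, 1}
Fails for: {2, 3, 4, 5}

Answer: {-5, -4, -3, -2, -1, 0, 1}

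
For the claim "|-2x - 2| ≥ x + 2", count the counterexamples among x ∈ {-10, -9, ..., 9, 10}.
Counterexamples in [-10, 10]: {-1}.

Counting them gives 1 values.

Answer: 1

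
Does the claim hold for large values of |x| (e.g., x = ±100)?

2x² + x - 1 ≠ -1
x = 100: LHS = 2·100² + 100 - 1 = 20099; 20099 ≠ -1 — holds
x = -100: LHS = 2·(-100)² + (-100) - 1 = 19899; 19899 ≠ -1 — holds

Answer: Yes, holds for both x = 100 and x = -100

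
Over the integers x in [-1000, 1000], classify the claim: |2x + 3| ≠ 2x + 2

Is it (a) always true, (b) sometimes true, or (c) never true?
Over all integers in [-1000, 1000], LHS − RHS is always positive; it is smallest at x = 0, where it equals 1:
x = 0: LHS = |2·0 + 3| = |3| = 3, RHS = 2·0 + 2 = 2; 3 ≠ 2 — holds
At the ends of the range:
x = -1000: LHS = |2·(-1000) + 3| = |-1997| = 1997, RHS = 2·(-1000) + 2 = -1998; 1997 ≠ -1998 — holds
x = 1000: LHS = |2·1000 + 3| = |2003| = 2003, RHS = 2·1000 + 2 = 2002; 2003 ≠ 2002 — holds
Hence LHS − RHS is never 0, i.e. the two sides are never equal, so the relation holds for every integer in [-1000, 1000].

No counterexample exists.

Answer: Always true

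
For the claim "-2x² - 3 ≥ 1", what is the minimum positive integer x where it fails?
Testing positive integers:
x = 1: LHS = -2·1² - 3 = -5; -5 ≥ 1 — FAILS  ← smallest positive counterexample

Answer: x = 1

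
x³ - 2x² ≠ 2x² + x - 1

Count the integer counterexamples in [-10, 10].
Track d = LHS − RHS over the integers in [-10, 10]. Equality would need d = 0, but d changes sign only between consecutive integers, jumping over 0:
x = -1: LHS = (-1)³ - 2·(-1)² = -3, RHS = 2·(-1)² + (-1) - 1 = 0; -3 ≠ 0 — holds  (d = -3)
x = 0: LHS = 0³ - 2·0² = 0, RHS = 2·0² + 0 - 1 = -1; 0 ≠ -1 — holds  (d = 1)
x = 0: LHS = 0³ - 2·0² = 0, RHS = 2·0² + 0 - 1 = -1; 0 ≠ -1 — holds  (d = 1)
x = 1: LHS = 1³ - 2·1² = -1, RHS = 2·1² + 1 - 1 = 2; -1 ≠ 2 — holds  (d = -3)
x = 4: LHS = 4³ - 2·4² = 32, RHS = 2·4² + 4 - 1 = 35; 32 ≠ 35 — holds  (d = -3)
x = 5: LHS = 5³ - 2·5² = 75, RHS = 2·5² + 5 - 1 = 54; 75 ≠ 54 — holds  (d = 21)
Away from these crossings d keeps a constant sign, and checking every integer in [-10, 10] confirms d ≠ 0 throughout. Hence the two sides are never equal, so the relation holds for every integer in [-10, 10].

No counterexample appears in that range.

Answer: 0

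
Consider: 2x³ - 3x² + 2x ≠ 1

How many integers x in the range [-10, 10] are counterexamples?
Counterexamples in [-10, 10]: {1}.

Counting them gives 1 values.

Answer: 1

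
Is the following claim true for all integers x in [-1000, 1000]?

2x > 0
The claim fails at x = 0:
x = 0: LHS = 2·0 = 0; 0 > 0 — FAILS

Because a single integer refutes it, the statement is false.

Answer: False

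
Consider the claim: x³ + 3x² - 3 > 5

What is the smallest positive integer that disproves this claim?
Testing positive integers:
x = 1: LHS = 1³ + 3·1² - 3 = 1; 1 > 5 — FAILS  ← smallest positive counterexample

Answer: x = 1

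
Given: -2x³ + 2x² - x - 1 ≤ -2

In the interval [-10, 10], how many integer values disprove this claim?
Counterexamples in [-10, 10]: {-10, -9, -8, -7, -6, -5, -4, -3, -2, -1, 0}.

Counting them gives 11 values.

Answer: 11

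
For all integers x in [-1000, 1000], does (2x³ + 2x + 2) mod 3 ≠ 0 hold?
The claim fails at x = 1:
x = 1: LHS = (2·1³ + 2·1 + 2) mod 3 = 6 mod 3 = 0; 0 ≠ 0 — FAILS

Because a single integer refutes it, the statement is false.

Answer: False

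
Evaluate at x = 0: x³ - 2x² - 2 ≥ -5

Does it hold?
x = 0: LHS = 0³ - 2·0² - 2 = -2; -2 ≥ -5 — holds

The relation is satisfied at x = 0.

Answer: Yes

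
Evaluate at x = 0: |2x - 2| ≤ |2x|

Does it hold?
x = 0: LHS = |2·0 - 2| = |-2| = 2, RHS = |2·0| = |0| = 0; 2 ≤ 0 — FAILS

The relation fails at x = 0, so x = 0 is a counterexample.

Answer: No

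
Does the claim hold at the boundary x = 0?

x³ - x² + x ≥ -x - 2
x = 0: LHS = 0³ - 0² + 0 = 0, RHS = -0 - 2 = -2; 0 ≥ -2 — holds

The relation is satisfied at x = 0.

Answer: Yes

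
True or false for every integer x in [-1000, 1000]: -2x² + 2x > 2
The claim fails at x = 0:
x = 0: LHS = -2·0² + 2·0 = 0; 0 > 2 — FAILS

Because a single integer refutes it, the statement is false.

Answer: False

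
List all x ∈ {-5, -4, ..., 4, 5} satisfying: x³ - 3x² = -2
Holds for: {1}
Fails for: {-5, -4, -3, -2, -1, 0, 2, 3, 4, 5}

Answer: {1}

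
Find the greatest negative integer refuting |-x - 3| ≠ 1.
Testing negative integers from -1 downward:
x = -1: LHS = |-(-1) - 3| = |-2| = 2; 2 ≠ 1 — holds
x = -2: LHS = |-(-2) - 3| = |-1| = 1; 1 ≠ 1 — FAILS  ← closest negative counterexample to 0

Answer: x = -2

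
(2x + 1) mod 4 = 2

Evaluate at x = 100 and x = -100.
x = 100: LHS = (2·100 + 1) mod 4 = 201 mod 4 = 1; 1 = 2 — FAILS
x = -100: LHS = (2·(-100) + 1) mod 4 = (-199) mod 4 = 1; 1 = 2 — FAILS

Answer: No, fails for both x = 100 and x = -100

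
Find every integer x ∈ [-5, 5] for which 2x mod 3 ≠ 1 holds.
Holds for: {-5, -3, -2, 0, 1, 3, 4}
Fails for: {-4, -1, 2, 5}

Answer: {-5, -3, -2, 0, 1, 3, 4}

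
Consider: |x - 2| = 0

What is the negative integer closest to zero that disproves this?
Testing negative integers from -1 downward:
x = -1: LHS = |(-1) - 2| = |-3| = 3; 3 = 0 — FAILS  ← closest negative counterexample to 0

Answer: x = -1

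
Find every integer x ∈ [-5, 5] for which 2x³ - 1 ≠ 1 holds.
Holds for: {-5, -4, -3, -2, -1, 0, 2, 3, 4, 5}
Fails for: {1}

Answer: {-5, -4, -3, -2, -1, 0, 2, 3, 4, 5}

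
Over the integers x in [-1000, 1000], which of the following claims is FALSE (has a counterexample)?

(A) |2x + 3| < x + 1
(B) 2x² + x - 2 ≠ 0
(A) x = 0: LHS = |2·0 + 3| = |3| = 3, RHS = 0 + 1 = 1; 3 < 1 — FAILS

(B) Track d = LHS − RHS over the integers in [-1000, 1000]. Equality would need d = 0, but d changes sign only between consecutive integers, jumping over 0:
x = -2: LHS = 2·(-2)² + (-2) - 2 = 4; 4 ≠ 0 — holds  (d = 4)
x = -1: LHS = 2·(-1)² + (-1) - 2 = -1; -1 ≠ 0 — holds  (d = -1)
x = 0: LHS = 2·0² + 0 - 2 = -2; -2 ≠ 0 — holds  (d = -2)
x = 1: LHS = 2·1² + 1 - 2 = 1; 1 ≠ 0 — holds  (d = 1)
Away from these crossings d keeps a constant sign, and checking every integer in [-1000, 1000] confirms d ≠ 0 throughout. Hence the two sides are never equal, so the relation holds for every integer in [-1000, 1000].

Only (A) has a counterexample.

Answer: A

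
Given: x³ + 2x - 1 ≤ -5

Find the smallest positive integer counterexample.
Testing positive integers:
x = 1: LHS = 1³ + 2·1 - 1 = 2; 2 ≤ -5 — FAILS  ← smallest positive counterexample

Answer: x = 1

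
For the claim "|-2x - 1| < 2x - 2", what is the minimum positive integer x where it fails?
Testing positive integers:
x = 1: LHS = |-2·1 - 1| = |-3| = 3, RHS = 2·1 - 2 = 0; 3 < 0 — FAILS  ← smallest positive counterexample

Answer: x = 1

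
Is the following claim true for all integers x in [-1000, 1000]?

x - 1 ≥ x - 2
Over all integers in [-1000, 1000], LHS − RHS is smallest at x = 0, where it equals 1:
x = 0: LHS = 0 - 1 = -1, RHS = 0 - 2 = -2; -1 ≥ -2 — holds
At the ends of the range:
x = -1000: LHS = (-1000) - 1 = -1001, RHS = (-1000) - 2 = -1002; -1001 ≥ -1002 — holds
x = 1000: LHS = 1000 - 1 = 999, RHS = 1000 - 2 = 998; 999 ≥ 998 — holds
Hence LHS − RHS is never negative, i.e. LHS ≥ RHS throughout, so the relation holds for every integer in [-1000, 1000].

No counterexample exists.

Answer: True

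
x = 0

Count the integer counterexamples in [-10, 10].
Counterexamples in [-10, 10]: {-10, -9, -8, -7, -6, -5, -4, -3, -2, -1, 1, 2, 3, 4, 5, 6, 7, 8, 9, 10}.

Counting them gives 20 values.

Answer: 20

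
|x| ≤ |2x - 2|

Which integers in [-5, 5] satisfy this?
Holds for: {-5, -4, -3, -2, -1, 0, 2, 3, 4, 5}
Fails for: {1}

Answer: {-5, -4, -3, -2, -1, 0, 2, 3, 4, 5}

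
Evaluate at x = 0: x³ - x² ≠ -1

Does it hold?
x = 0: LHS = 0³ - 0² = 0; 0 ≠ -1 — holds

The relation is satisfied at x = 0.

Answer: Yes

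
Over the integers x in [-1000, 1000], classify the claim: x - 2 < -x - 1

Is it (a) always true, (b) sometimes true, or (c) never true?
Holds at x = 0: LHS = 0 - 2 = -2, RHS = -0 - 1 = -1; -2 < -1 — holds
Fails at x = 1: LHS = 1 - 2 = -1, RHS = -1 - 1 = -2; -1 < -2 — FAILS
It is satisfied by some integers in the range but not all.

Answer: Sometimes true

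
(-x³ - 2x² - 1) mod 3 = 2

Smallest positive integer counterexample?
Testing positive integers:
x = 1: LHS = (-1³ - 2·1² - 1) mod 3 = (-4) mod 3 = 2; 2 = 2 — holds
x = 2: LHS = (-2³ - 2·2² - 1) mod 3 = (-17) mod 3 = 1; 1 = 2 — FAILS  ← smallest positive counterexample

Answer: x = 2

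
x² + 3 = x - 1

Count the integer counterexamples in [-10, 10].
Counterexamples in [-10, 10]: {-10, -9, -8, -7, -6, -5, -4, -3, -2, -1, 0, 1, 2, 3, 4, 5, 6, 7, 8, 9, 10}.

Counting them gives 21 values.

Answer: 21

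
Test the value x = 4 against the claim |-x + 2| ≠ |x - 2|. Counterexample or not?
Substitute x = 4 into the relation:
x = 4: LHS = |-4 + 2| = |-2| = 2, RHS = |4 - 2| = |2| = 2; 2 ≠ 2 — FAILS

Since the claim fails at x = 4, this value is a counterexample.

Answer: Yes, x = 4 is a counterexample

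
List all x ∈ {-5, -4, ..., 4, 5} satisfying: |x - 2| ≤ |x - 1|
Holds for: {2, 3, 4, 5}
Fails for: {-5, -4, -3, -2, -1, 0, 1}

Answer: {2, 3, 4, 5}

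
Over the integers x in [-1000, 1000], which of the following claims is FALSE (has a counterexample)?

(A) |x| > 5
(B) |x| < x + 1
(A) x = 0: LHS = |0| = 0; 0 > 5 — FAILS
(B) x = -1: LHS = |-1| = 1, RHS = (-1) + 1 = 0; 1 < 0 — FAILS

Answer: Both A and B are false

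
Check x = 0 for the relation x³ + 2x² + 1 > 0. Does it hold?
x = 0: LHS = 0³ + 2·0² + 1 = 1; 1 > 0 — holds

The relation is satisfied at x = 0.

Answer: Yes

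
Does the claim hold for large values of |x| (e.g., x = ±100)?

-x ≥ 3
x = 100: -100 ≥ 3 — FAILS
x = -100: LHS = -(-100) = 100; 100 ≥ 3 — holds

Answer: Partially: fails for x = 100, holds for x = -100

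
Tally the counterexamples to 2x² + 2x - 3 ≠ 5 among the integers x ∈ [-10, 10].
Track d = LHS − RHS over the integers in [-10, 10]. Equality would need d = 0, but d changes sign only between consecutive integers, jumping over 0:
x = -3: LHS = 2·(-3)² + 2·(-3) - 3 = 9; 9 ≠ 5 — holds  (d = 4)
x = -2: LHS = 2·(-2)² + 2·(-2) - 3 = 1; 1 ≠ 5 — holds  (d = -4)
x = 1: LHS = 2·1² + 2·1 - 3 = 1; 1 ≠ 5 — holds  (d = -4)
x = 2: LHS = 2·2² + 2·2 - 3 = 9; 9 ≠ 5 — holds  (d = 4)
Away from these crossings d keeps a constant sign, and checking every integer in [-10, 10] confirms d ≠ 0 throughout. Hence the two sides are never equal, so the relation holds for every integer in [-10, 10].

No counterexample appears in that range.

Answer: 0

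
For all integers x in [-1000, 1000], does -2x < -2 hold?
The claim fails at x = 0:
x = 0: LHS = -2·0 = 0; 0 < -2 — FAILS

Because a single integer refutes it, the statement is false.

Answer: False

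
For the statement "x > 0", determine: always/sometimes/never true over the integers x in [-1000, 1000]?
Holds at x = 1: 1 > 0 — holds
Fails at x = 0: 0 > 0 — FAILS
It is satisfied by some integers in the range but not all.

Answer: Sometimes true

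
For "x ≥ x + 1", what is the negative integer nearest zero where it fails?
Testing negative integers from -1 downward:
x = -1: RHS = (-1) + 1 = 0; -1 ≥ 0 — FAILS  ← closest negative counterexample to 0

Answer: x = -1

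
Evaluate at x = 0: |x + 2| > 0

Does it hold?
x = 0: LHS = |0 + 2| = |2| = 2; 2 > 0 — holds

The relation is satisfied at x = 0.

Answer: Yes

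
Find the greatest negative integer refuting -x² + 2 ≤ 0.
Testing negative integers from -1 downward:
x = -1: LHS = -(-1)² + 2 = 1; 1 ≤ 0 — FAILS  ← closest negative counterexample to 0

Answer: x = -1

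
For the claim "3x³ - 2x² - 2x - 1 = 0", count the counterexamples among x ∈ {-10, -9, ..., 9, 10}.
Counterexamples in [-10, 10]: {-10, -9, -8, -7, -6, -5, -4, -3, -2, -1, 0, 1, 2, 3, 4, 5, 6, 7, 8, 9, 10}.

Counting them gives 21 values.

Answer: 21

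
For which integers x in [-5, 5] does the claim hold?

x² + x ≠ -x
Holds for: {-5, -4, -3, -1, 1, 2, 3, 4, 5}
Fails for: {-2, 0}

Answer: {-5, -4, -3, -1, 1, 2, 3, 4, 5}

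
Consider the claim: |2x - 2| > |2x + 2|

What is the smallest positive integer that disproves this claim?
Testing positive integers:
x = 1: LHS = |2·1 - 2| = |0| = 0, RHS = |2·1 + 2| = |4| = 4; 0 > 4 — FAILS  ← smallest positive counterexample

Answer: x = 1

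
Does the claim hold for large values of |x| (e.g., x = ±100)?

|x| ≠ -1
x = 100: LHS = |100| = 100; 100 ≠ -1 — holds
x = -100: LHS = |-100| = 100; 100 ≠ -1 — holds

Answer: Yes, holds for both x = 100 and x = -100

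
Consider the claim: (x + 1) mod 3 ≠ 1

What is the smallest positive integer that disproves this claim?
Testing positive integers:
x = 1: LHS = (1 + 1) mod 3 = 2 mod 3 = 2; 2 ≠ 1 — holds
x = 2: LHS = (2 + 1) mod 3 = 3 mod 3 = 0; 0 ≠ 1 — holds
x = 3: LHS = (3 + 1) mod 3 = 4 mod 3 = 1; 1 ≠ 1 — FAILS  ← smallest positive counterexample

Answer: x = 3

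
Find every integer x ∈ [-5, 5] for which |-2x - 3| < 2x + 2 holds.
Over all integers in [-5, 5], LHS − RHS is smallest at x = 0, where it equals 1:
x = 0: LHS = |-2·0 - 3| = |-3| = 3, RHS = 2·0 + 2 = 2; 3 < 2 — FAILS
At the ends of the range:
x = -5: LHS = |-2·(-5) - 3| = |7| = 7, RHS = 2·(-5) + 2 = -8; 7 < -8 — FAILS
x = 5: LHS = |-2·5 - 3| = |-13| = 13, RHS = 2·5 + 2 = 12; 13 < 12 — FAILS
Hence LHS − RHS is never negative, i.e. LHS ≥ RHS throughout, so the claimed relation (<) fails for every integer in [-5, 5].

Answer: None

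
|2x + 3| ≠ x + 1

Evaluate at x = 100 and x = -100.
x = 100: LHS = |2·100 + 3| = |203| = 203, RHS = 100 + 1 = 101; 203 ≠ 101 — holds
x = -100: LHS = |2·(-100) + 3| = |-197| = 197, RHS = (-100) + 1 = -99; 197 ≠ -99 — holds

Answer: Yes, holds for both x = 100 and x = -100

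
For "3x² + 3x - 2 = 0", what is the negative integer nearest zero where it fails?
Testing negative integers from -1 downward:
x = -1: LHS = 3·(-1)² + 3·(-1) - 2 = -2; -2 = 0 — FAILS  ← closest negative counterexample to 0

Answer: x = -1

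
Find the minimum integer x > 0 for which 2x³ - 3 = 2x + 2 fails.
Testing positive integers:
x = 1: LHS = 2·1³ - 3 = -1, RHS = 2·1 + 2 = 4; -1 = 4 — FAILS  ← smallest positive counterexample

Answer: x = 1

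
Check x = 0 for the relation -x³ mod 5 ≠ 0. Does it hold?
x = 0: LHS = (-0³) mod 5 = 0 mod 5 = 0; 0 ≠ 0 — FAILS

The relation fails at x = 0, so x = 0 is a counterexample.

Answer: No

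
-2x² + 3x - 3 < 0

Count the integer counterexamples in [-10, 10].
Over all integers in [-10, 10], LHS − RHS is largest at x = 1, where it equals -2:
x = 1: LHS = -2·1² + 3·1 - 3 = -2; -2 < 0 — holds
At the ends of the range:
x = -10: LHS = -2·(-10)² + 3·(-10) - 3 = -233; -233 < 0 — holds
x = 10: LHS = -2·10² + 3·10 - 3 = -173; -173 < 0 — holds
Hence LHS − RHS is never zero or positive, i.e. LHS < RHS throughout, so the relation holds for every integer in [-10, 10].

No counterexample appears in that range.

Answer: 0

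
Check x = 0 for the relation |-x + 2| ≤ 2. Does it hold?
x = 0: LHS = |-0 + 2| = |2| = 2; 2 ≤ 2 — holds

The relation is satisfied at x = 0.

Answer: Yes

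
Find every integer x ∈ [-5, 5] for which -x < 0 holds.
Holds for: {1, 2, 3, 4, 5}
Fails for: {-5, -4, -3, -2, -1, 0}

Answer: {1, 2, 3, 4, 5}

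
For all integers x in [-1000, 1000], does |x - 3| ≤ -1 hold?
The claim fails at x = 0:
x = 0: LHS = |0 - 3| = |-3| = 3; 3 ≤ -1 — FAILS

Because a single integer refutes it, the statement is false.

Answer: False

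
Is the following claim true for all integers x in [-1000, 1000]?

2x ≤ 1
The claim fails at x = 1:
x = 1: LHS = 2·1 = 2; 2 ≤ 1 — FAILS

Because a single integer refutes it, the statement is false.

Answer: False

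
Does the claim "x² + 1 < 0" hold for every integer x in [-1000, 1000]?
The claim fails at x = 0:
x = 0: LHS = 0² + 1 = 1; 1 < 0 — FAILS

Because a single integer refutes it, the statement is false.

Answer: False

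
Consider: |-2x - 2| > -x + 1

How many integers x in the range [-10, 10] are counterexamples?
Counterexamples in [-10, 10]: {-3, -2, -1}.

Counting them gives 3 values.

Answer: 3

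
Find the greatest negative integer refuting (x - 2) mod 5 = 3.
Testing negative integers from -1 downward:
x = -1: LHS = ((-1) - 2) mod 5 = (-3) mod 5 = 2; 2 = 3 — FAILS  ← closest negative counterexample to 0

Answer: x = -1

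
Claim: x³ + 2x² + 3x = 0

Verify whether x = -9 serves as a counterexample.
Substitute x = -9 into the relation:
x = -9: LHS = (-9)³ + 2·(-9)² + 3·(-9) = -594; -594 = 0 — FAILS

Since the claim fails at x = -9, this value is a counterexample.

Answer: Yes, x = -9 is a counterexample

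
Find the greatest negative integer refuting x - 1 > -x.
Testing negative integers from -1 downward:
x = -1: LHS = (-1) - 1 = -2, RHS = -(-1) = 1; -2 > 1 — FAILS  ← closest negative counterexample to 0

Answer: x = -1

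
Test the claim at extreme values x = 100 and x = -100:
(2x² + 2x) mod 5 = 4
x = 100: LHS = (2·100² + 2·100) mod 5 = 20200 mod 5 = 0; 0 = 4 — FAILS
x = -100: LHS = (2·(-100)² + 2·(-100)) mod 5 = 19800 mod 5 = 0; 0 = 4 — FAILS

Answer: No, fails for both x = 100 and x = -100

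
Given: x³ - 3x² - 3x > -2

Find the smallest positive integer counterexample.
Testing positive integers:
x = 1: LHS = 1³ - 3·1² - 3·1 = -5; -5 > -2 — FAILS  ← smallest positive counterexample

Answer: x = 1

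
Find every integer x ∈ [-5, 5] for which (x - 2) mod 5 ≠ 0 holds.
Holds for: {-5, -4, -2, -1, 0, 1, 3, 4, 5}
Fails for: {-3, 2}

Answer: {-5, -4, -2, -1, 0, 1, 3, 4, 5}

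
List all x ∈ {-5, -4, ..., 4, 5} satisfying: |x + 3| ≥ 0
An absolute value is never negative, so the left side is ≥ 0 for every x, while the right side is 0. Tightest case in [-5, 5] is x = -3:
x = -3: LHS = |(-3) + 3| = |0| = 0; 0 ≥ 0 — holds
Hence LHS − RHS is never negative, i.e. LHS ≥ RHS throughout, so the relation holds for every integer in [-5, 5].

Answer: All integers in [-5, 5]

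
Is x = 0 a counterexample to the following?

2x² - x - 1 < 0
Substitute x = 0 into the relation:
x = 0: LHS = 2·0² - 0 - 1 = -1; -1 < 0 — holds

The claim holds here, so x = 0 is not a counterexample. (A counterexample exists elsewhere, e.g. x = 1.)

Answer: No, x = 0 is not a counterexample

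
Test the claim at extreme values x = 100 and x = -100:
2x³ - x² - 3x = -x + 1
x = 100: LHS = 2·100³ - 100² - 3·100 = 1989700, RHS = -100 + 1 = -99; 1989700 = -99 — FAILS
x = -100: LHS = 2·(-100)³ - (-100)² - 3·(-100) = -2009700, RHS = -(-100) + 1 = 101; -2009700 = 101 — FAILS

Answer: No, fails for both x = 100 and x = -100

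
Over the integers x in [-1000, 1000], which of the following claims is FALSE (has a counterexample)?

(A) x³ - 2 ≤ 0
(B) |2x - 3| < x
(A) x = 2: LHS = 2³ - 2 = 6; 6 ≤ 0 — FAILS
(B) x = 0: LHS = |2·0 - 3| = |-3| = 3; 3 < 0 — FAILS

Answer: Both A and B are false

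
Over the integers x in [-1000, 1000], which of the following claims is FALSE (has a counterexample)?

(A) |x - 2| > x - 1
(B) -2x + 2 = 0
(A) x = 2: LHS = |2 - 2| = |0| = 0, RHS = 2 - 1 = 1; 0 > 1 — FAILS
(B) x = 0: LHS = -2·0 + 2 = 2; 2 = 0 — FAILS

Answer: Both A and B are false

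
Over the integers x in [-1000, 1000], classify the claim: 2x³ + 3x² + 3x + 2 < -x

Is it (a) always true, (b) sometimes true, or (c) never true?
Holds at x = -1: LHS = 2·(-1)³ + 3·(-1)² + 3·(-1) + 2 = 0, RHS = -(-1) = 1; 0 < 1 — holds
Fails at x = 0: LHS = 2·0³ + 3·0² + 3·0 + 2 = 2, RHS = -0 = 0; 2 < 0 — FAILS
It is satisfied by some integers in the range but not all.

Answer: Sometimes true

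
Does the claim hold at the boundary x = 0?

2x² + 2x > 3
x = 0: LHS = 2·0² + 2·0 = 0; 0 > 3 — FAILS

The relation fails at x = 0, so x = 0 is a counterexample.

Answer: No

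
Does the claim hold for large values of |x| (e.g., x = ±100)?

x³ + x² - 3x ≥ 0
x = 100: LHS = 100³ + 100² - 3·100 = 1009700; 1009700 ≥ 0 — holds
x = -100: LHS = (-100)³ + (-100)² - 3·(-100) = -989700; -989700 ≥ 0 — FAILS

Answer: Partially: holds for x = 100, fails for x = -100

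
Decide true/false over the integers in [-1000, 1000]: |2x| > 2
The claim fails at x = 0:
x = 0: LHS = |2·0| = |0| = 0; 0 > 2 — FAILS

Because a single integer refutes it, the statement is false.

Answer: False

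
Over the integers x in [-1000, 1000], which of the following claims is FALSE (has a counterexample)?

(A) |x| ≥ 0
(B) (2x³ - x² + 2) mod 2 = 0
(A) An absolute value is never negative, so the left side is ≥ 0 for every x, while the right side is 0. Tightest case in [-1000, 1000] is x = 0:
x = 0: LHS = |0| = 0; 0 ≥ 0 — holds
Hence LHS − RHS is never negative, i.e. LHS ≥ RHS throughout, so the relation holds for every integer in [-1000, 1000].

(B) x = 1: LHS = (2·1³ - 1² + 2) mod 2 = 3 mod 2 = 1; 1 = 0 — FAILS

Only (B) has a counterexample.

Answer: B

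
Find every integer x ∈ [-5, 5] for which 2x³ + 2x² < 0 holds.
Holds for: {-5, -4, -3, -2}
Fails for: {-1, 0, 1, 2, 3, 4, 5}

Answer: {-5, -4, -3, -2}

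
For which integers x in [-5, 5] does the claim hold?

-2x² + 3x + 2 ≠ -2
Track d = LHS − RHS over the integers in [-5, 5]. Equality would need d = 0, but d changes sign only between consecutive integers, jumping over 0:
x = -1: LHS = -2·(-1)² + 3·(-1) + 2 = -3; -3 ≠ -2 — holds  (d = -1)
x = 0: LHS = -2·0² + 3·0 + 2 = 2; 2 ≠ -2 — holds  (d = 4)
x = 2: LHS = -2·2² + 3·2 + 2 = 0; 0 ≠ -2 — holds  (d = 2)
x = 3: LHS = -2·3² + 3·3 + 2 = -7; -7 ≠ -2 — holds  (d = -5)
Away from these crossings d keeps a constant sign, and checking every integer in [-5, 5] confirms d ≠ 0 throughout. Hence the two sides are never equal, so the relation holds for every integer in [-5, 5].

Answer: All integers in [-5, 5]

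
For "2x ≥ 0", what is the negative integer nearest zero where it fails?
Testing negative integers from -1 downward:
x = -1: LHS = 2·(-1) = -2; -2 ≥ 0 — FAILS  ← closest negative counterexample to 0

Answer: x = -1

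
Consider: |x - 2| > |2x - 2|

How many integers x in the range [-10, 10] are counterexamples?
Counterexamples in [-10, 10]: {-10, -9, -8, -7, -6, -5, -4, -3, -2, -1, 0, 2, 3, 4, 5, 6, 7, 8, 9, 10}.

Counting them gives 20 values.

Answer: 20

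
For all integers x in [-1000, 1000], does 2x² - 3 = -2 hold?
The claim fails at x = 0:
x = 0: LHS = 2·0² - 3 = -3; -3 = -2 — FAILS

Because a single integer refutes it, the statement is false.

Answer: False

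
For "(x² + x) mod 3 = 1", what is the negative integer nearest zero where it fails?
Testing negative integers from -1 downward:
x = -1: LHS = ((-1)² + (-1)) mod 3 = 0 mod 3 = 0; 0 = 1 — FAILS  ← closest negative counterexample to 0

Answer: x = -1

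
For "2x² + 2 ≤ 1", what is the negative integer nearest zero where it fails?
Testing negative integers from -1 downward:
x = -1: LHS = 2·(-1)² + 2 = 4; 4 ≤ 1 — FAILS  ← closest negative counterexample to 0

Answer: x = -1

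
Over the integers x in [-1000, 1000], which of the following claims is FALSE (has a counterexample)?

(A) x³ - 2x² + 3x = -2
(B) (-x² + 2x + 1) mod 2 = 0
(A) x = 0: LHS = 0³ - 2·0² + 3·0 = 0; 0 = -2 — FAILS
(B) x = 0: LHS = (-0² + 2·0 + 1) mod 2 = 1 mod 2 = 1; 1 = 0 — FAILS

Answer: Both A and B are false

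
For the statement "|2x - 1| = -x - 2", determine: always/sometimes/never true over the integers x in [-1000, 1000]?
Over all integers in [-1000, 1000], LHS − RHS is always positive; it is smallest at x = 0, where it equals 3:
x = 0: LHS = |2·0 - 1| = |-1| = 1, RHS = -0 - 2 = -2; 1 = -2 — FAILS
At the ends of the range:
x = -1000: LHS = |2·(-1000) - 1| = |-2001| = 2001, RHS = -(-1000) - 2 = 998; 2001 = 998 — FAILS
x = 1000: LHS = |2·1000 - 1| = |1999| = 1999, RHS = -1000 - 2 = -1002; 1999 = -1002 — FAILS
Hence LHS − RHS is never 0, i.e. the two sides are never equal, so the claimed relation (=) fails for every integer in [-1000, 1000].

No integer in the range satisfies it.

Answer: Never true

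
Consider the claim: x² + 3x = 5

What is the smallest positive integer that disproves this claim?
Testing positive integers:
x = 1: LHS = 1² + 3·1 = 4; 4 = 5 — FAILS  ← smallest positive counterexample

Answer: x = 1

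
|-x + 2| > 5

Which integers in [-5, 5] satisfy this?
Holds for: {-5, -4}
Fails for: {-3, -2, -1, 0, 1, 2, 3, 4, 5}

Answer: {-5, -4}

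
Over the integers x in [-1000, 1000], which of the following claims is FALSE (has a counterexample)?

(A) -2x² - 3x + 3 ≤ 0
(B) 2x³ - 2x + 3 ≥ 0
(A) x = 0: LHS = -2·0² - 3·0 + 3 = 3; 3 ≤ 0 — FAILS
(B) x = -2: LHS = 2·(-2)³ - 2·(-2) + 3 = -9; -9 ≥ 0 — FAILS

Answer: Both A and B are false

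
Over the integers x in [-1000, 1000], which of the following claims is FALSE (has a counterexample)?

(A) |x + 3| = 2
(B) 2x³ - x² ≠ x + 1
(A) x = 0: LHS = |0 + 3| = |3| = 3; 3 = 2 — FAILS

(B) Track d = LHS − RHS over the integers in [-1000, 1000]. Equality would need d = 0, but d changes sign only between consecutive integers, jumping over 0:
x = 1: LHS = 2·1³ - 1² = 1, RHS = 1 + 1 = 2; 1 ≠ 2 — holds  (d = -1)
x = 2: LHS = 2·2³ - 2² = 12, RHS = 2 + 1 = 3; 12 ≠ 3 — holds  (d = 9)
Away from these crossings d keeps a constant sign, and checking every integer in [-1000, 1000] confirms d ≠ 0 throughout. Hence the two sides are never equal, so the relation holds for every integer in [-1000, 1000].

Only (A) has a counterexample.

Answer: A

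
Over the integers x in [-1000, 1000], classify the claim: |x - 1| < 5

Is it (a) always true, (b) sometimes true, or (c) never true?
Holds at x = 0: LHS = |0 - 1| = |-1| = 1; 1 < 5 — holds
Fails at x = -4: LHS = |(-4) - 1| = |-5| = 5; 5 < 5 — FAILS
It is satisfied by some integers in the range but not all.

Answer: Sometimes true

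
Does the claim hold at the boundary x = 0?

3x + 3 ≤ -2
x = 0: LHS = 3·0 + 3 = 3; 3 ≤ -2 — FAILS

The relation fails at x = 0, so x = 0 is a counterexample.

Answer: No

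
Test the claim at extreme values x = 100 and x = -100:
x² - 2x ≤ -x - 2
x = 100: LHS = 100² - 2·100 = 9800, RHS = -100 - 2 = -102; 9800 ≤ -102 — FAILS
x = -100: LHS = (-100)² - 2·(-100) = 10200, RHS = -(-100) - 2 = 98; 10200 ≤ 98 — FAILS

Answer: No, fails for both x = 100 and x = -100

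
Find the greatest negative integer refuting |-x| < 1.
Testing negative integers from -1 downward:
x = -1: LHS = |-(-1)| = |1| = 1; 1 < 1 — FAILS  ← closest negative counterexample to 0

Answer: x = -1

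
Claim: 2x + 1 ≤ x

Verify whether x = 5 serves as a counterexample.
Substitute x = 5 into the relation:
x = 5: LHS = 2·5 + 1 = 11; 11 ≤ 5 — FAILS

Since the claim fails at x = 5, this value is a counterexample.

Answer: Yes, x = 5 is a counterexample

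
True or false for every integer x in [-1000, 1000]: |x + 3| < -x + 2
The claim fails at x = 0:
x = 0: LHS = |0 + 3| = |3| = 3, RHS = -0 + 2 = 2; 3 < 2 — FAILS

Because a single integer refutes it, the statement is false.

Answer: False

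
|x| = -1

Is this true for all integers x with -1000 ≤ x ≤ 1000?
The claim fails at x = 0:
x = 0: LHS = |0| = 0; 0 = -1 — FAILS

Because a single integer refutes it, the statement is false.

Answer: False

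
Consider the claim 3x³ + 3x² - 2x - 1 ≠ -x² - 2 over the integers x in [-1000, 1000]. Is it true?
Track d = LHS − RHS over the integers in [-1000, 1000]. Equality would need d = 0, but d changes sign only between consecutive integers, jumping over 0:
x = -2: LHS = 3·(-2)³ + 3·(-2)² - 2·(-2) - 1 = -9, RHS = -(-2)² - 2 = -6; -9 ≠ -6 — holds  (d = -3)
x = -1: LHS = 3·(-1)³ + 3·(-1)² - 2·(-1) - 1 = 1, RHS = -(-1)² - 2 = -3; 1 ≠ -3 — holds  (d = 4)
Away from these crossings d keeps a constant sign, and checking every integer in [-1000, 1000] confirms d ≠ 0 throughout. Hence the two sides are never equal, so the relation holds for every integer in [-1000, 1000].

No counterexample exists.

Answer: True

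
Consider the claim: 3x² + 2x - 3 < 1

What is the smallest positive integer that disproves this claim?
Testing positive integers:
x = 1: LHS = 3·1² + 2·1 - 3 = 2; 2 < 1 — FAILS  ← smallest positive counterexample

Answer: x = 1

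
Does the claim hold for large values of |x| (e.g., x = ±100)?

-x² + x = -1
x = 100: LHS = -100² + 100 = -9900; -9900 = -1 — FAILS
x = -100: LHS = -(-100)² + (-100) = -10100; -10100 = -1 — FAILS

Answer: No, fails for both x = 100 and x = -100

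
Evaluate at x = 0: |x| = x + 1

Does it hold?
x = 0: LHS = |0| = 0, RHS = 0 + 1 = 1; 0 = 1 — FAILS

The relation fails at x = 0, so x = 0 is a counterexample.

Answer: No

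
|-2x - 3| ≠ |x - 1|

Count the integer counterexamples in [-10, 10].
Counterexamples in [-10, 10]: {-4}.

Counting them gives 1 values.

Answer: 1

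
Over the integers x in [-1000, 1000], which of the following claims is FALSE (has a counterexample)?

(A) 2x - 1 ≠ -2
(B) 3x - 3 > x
(A) Track d = LHS − RHS over the integers in [-1000, 1000]. Equality would need d = 0, but d changes sign only between consecutive integers, jumping over 0:
x = -1: LHS = 2·(-1) - 1 = -3; -3 ≠ -2 — holds  (d = -1)
x = 0: LHS = 2·0 - 1 = -1; -1 ≠ -2 — holds  (d = 1)
Away from these crossings d keeps a constant sign, and checking every integer in [-1000, 1000] confirms d ≠ 0 throughout. Hence the two sides are never equal, so the relation holds for every integer in [-1000, 1000].

(B) x = 0: LHS = 3·0 - 3 = -3; -3 > 0 — FAILS

Only (B) has a counterexample.

Answer: B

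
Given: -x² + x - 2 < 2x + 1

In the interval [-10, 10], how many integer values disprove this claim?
Over all integers in [-10, 10], LHS − RHS is largest at x = 0, where it equals -3:
x = 0: LHS = -0² + 0 - 2 = -2, RHS = 2·0 + 1 = 1; -2 < 1 — holds
At the ends of the range:
x = -10: LHS = -(-10)² + (-10) - 2 = -112, RHS = 2·(-10) + 1 = -19; -112 < -19 — holds
x = 10: LHS = -10² + 10 - 2 = -92, RHS = 2·10 + 1 = 21; -92 < 21 — holds
Hence LHS − RHS is never zero or positive, i.e. LHS < RHS throughout, so the relation holds for every integer in [-10, 10].

No counterexample appears in that range.

Answer: 0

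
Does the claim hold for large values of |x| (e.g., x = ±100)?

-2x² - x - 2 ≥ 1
x = 100: LHS = -2·100² - 100 - 2 = -20102; -20102 ≥ 1 — FAILS
x = -100: LHS = -2·(-100)² - (-100) - 2 = -19902; -19902 ≥ 1 — FAILS

Answer: No, fails for both x = 100 and x = -100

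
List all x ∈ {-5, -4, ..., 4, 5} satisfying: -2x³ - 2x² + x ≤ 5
Holds for: {-1, 0, 1, 2, 3, 4, 5}
Fails for: {-5, -4, -3, -2}

Answer: {-1, 0, 1, 2, 3, 4, 5}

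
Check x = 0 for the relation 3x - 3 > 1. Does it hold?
x = 0: LHS = 3·0 - 3 = -3; -3 > 1 — FAILS

The relation fails at x = 0, so x = 0 is a counterexample.

Answer: No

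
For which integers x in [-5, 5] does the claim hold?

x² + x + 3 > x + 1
Over all integers in [-5, 5], LHS − RHS is smallest at x = 0, where it equals 2:
x = 0: LHS = 0² + 0 + 3 = 3, RHS = 0 + 1 = 1; 3 > 1 — holds
At the ends of the range:
x = -5: LHS = (-5)² + (-5) + 3 = 23, RHS = (-5) + 1 = -4; 23 > -4 — holds
x = 5: LHS = 5² + 5 + 3 = 33, RHS = 5 + 1 = 6; 33 > 6 — holds
Hence LHS − RHS is never zero or negative, i.e. LHS > RHS throughout, so the relation holds for every integer in [-5, 5].

Answer: All integers in [-5, 5]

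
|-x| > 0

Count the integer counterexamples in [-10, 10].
Counterexamples in [-10, 10]: {0}.

Counting them gives 1 values.

Answer: 1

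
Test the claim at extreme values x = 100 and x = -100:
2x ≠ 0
x = 100: LHS = 2·100 = 200; 200 ≠ 0 — holds
x = -100: LHS = 2·(-100) = -200; -200 ≠ 0 — holds

Answer: Yes, holds for both x = 100 and x = -100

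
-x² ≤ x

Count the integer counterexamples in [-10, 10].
Over all integers in [-10, 10], LHS − RHS is largest at x = 0, where it equals 0:
x = 0: LHS = -0² = 0; 0 ≤ 0 — holds
At the ends of the range:
x = -10: LHS = -(-10)² = -100; -100 ≤ -10 — holds
x = 10: LHS = -10² = -100; -100 ≤ 10 — holds
Hence LHS − RHS is never positive, i.e. LHS ≤ RHS throughout, so the relation holds for every integer in [-10, 10].

No counterexample appears in that range.

Answer: 0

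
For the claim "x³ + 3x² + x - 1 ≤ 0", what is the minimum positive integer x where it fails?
Testing positive integers:
x = 1: LHS = 1³ + 3·1² + 1 - 1 = 4; 4 ≤ 0 — FAILS  ← smallest positive counterexample

Answer: x = 1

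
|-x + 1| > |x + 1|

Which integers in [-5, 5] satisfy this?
Holds for: {-5, -4, -3, -2, -1}
Fails for: {0, 1, 2, 3, 4, 5}

Answer: {-5, -4, -3, -2, -1}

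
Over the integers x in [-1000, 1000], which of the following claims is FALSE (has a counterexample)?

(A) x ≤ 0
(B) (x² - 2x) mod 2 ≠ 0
(A) x = 1: 1 ≤ 0 — FAILS
(B) x = 0: LHS = (0² - 2·0) mod 2 = 0 mod 2 = 0; 0 ≠ 0 — FAILS

Answer: Both A and B are false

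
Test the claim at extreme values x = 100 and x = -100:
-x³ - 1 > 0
x = 100: LHS = -100³ - 1 = -1000001; -1000001 > 0 — FAILS
x = -100: LHS = -(-100)³ - 1 = 999999; 999999 > 0 — holds

Answer: Partially: fails for x = 100, holds for x = -100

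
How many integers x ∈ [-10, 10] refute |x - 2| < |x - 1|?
Counterexamples in [-10, 10]: {-10, -9, -8, -7, -6, -5, -4, -3, -2, -1, 0, 1}.

Counting them gives 12 values.

Answer: 12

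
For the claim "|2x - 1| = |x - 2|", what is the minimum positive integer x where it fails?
Testing positive integers:
x = 1: LHS = |2·1 - 1| = |1| = 1, RHS = |1 - 2| = |-1| = 1; 1 = 1 — holds
x = 2: LHS = |2·2 - 1| = |3| = 3, RHS = |2 - 2| = |0| = 0; 3 = 0 — FAILS  ← smallest positive counterexample

Answer: x = 2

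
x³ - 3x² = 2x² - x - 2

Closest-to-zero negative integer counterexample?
Testing negative integers from -1 downward:
x = -1: LHS = (-1)³ - 3·(-1)² = -4, RHS = 2·(-1)² - (-1) - 2 = 1; -4 = 1 — FAILS  ← closest negative counterexample to 0

Answer: x = -1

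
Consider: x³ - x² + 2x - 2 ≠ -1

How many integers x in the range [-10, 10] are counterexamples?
Track d = LHS − RHS over the integers in [-10, 10]. Equality would need d = 0, but d changes sign only between consecutive integers, jumping over 0:
x = 0: LHS = 0³ - 0² + 2·0 - 2 = -2; -2 ≠ -1 — holds  (d = -1)
x = 1: LHS = 1³ - 1² + 2·1 - 2 = 0; 0 ≠ -1 — holds  (d = 1)
Away from these crossings d keeps a constant sign, and checking every integer in [-10, 10] confirms d ≠ 0 throughout. Hence the two sides are never equal, so the relation holds for every integer in [-10, 10].

No counterexample appears in that range.

Answer: 0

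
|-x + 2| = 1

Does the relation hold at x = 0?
x = 0: LHS = |-0 + 2| = |2| = 2; 2 = 1 — FAILS

The relation fails at x = 0, so x = 0 is a counterexample.

Answer: No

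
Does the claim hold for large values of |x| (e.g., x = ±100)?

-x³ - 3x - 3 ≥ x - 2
x = 100: LHS = -100³ - 3·100 - 3 = -1000303, RHS = 100 - 2 = 98; -1000303 ≥ 98 — FAILS
x = -100: LHS = -(-100)³ - 3·(-100) - 3 = 1000297, RHS = (-100) - 2 = -102; 1000297 ≥ -102 — holds

Answer: Partially: fails for x = 100, holds for x = -100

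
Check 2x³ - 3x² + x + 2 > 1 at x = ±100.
x = 100: LHS = 2·100³ - 3·100² + 100 + 2 = 1970102; 1970102 > 1 — holds
x = -100: LHS = 2·(-100)³ - 3·(-100)² + (-100) + 2 = -2030098; -2030098 > 1 — FAILS

Answer: Partially: holds for x = 100, fails for x = -100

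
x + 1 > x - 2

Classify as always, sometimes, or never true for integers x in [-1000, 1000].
Over all integers in [-1000, 1000], LHS − RHS is smallest at x = 0, where it equals 3:
x = 0: LHS = 0 + 1 = 1, RHS = 0 - 2 = -2; 1 > -2 — holds
At the ends of the range:
x = -1000: LHS = (-1000) + 1 = -999, RHS = (-1000) - 2 = -1002; -999 > -1002 — holds
x = 1000: LHS = 1000 + 1 = 1001, RHS = 1000 - 2 = 998; 1001 > 998 — holds
Hence LHS − RHS is never zero or negative, i.e. LHS > RHS throughout, so the relation holds for every integer in [-1000, 1000].

No counterexample exists.

Answer: Always true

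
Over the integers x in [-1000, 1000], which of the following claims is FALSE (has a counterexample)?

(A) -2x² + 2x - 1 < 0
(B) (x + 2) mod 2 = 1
(A) Over all integers in [-1000, 1000], LHS − RHS is largest at x = 0, where it equals -1:
x = 0: LHS = -2·0² + 2·0 - 1 = -1; -1 < 0 — holds
At the ends of the range:
x = -1000: LHS = -2·(-1000)² + 2·(-1000) - 1 = -2002001; -2002001 < 0 — holds
x = 1000: LHS = -2·1000² + 2·1000 - 1 = -1998001; -1998001 < 0 — holds
Hence LHS − RHS is never zero or positive, i.e. LHS < RHS throughout, so the relation holds for every integer in [-1000, 1000].

(B) x = 0: LHS = (0 + 2) mod 2 = 2 mod 2 = 0; 0 = 1 — FAILS

Only (B) has a counterexample.

Answer: B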